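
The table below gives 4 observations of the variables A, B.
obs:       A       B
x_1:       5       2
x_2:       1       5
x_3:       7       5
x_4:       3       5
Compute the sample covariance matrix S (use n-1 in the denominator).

Step 1 — column means:
  mean(A) = (5 + 1 + 7 + 3) / 4 = 16/4 = 4
  mean(B) = (2 + 5 + 5 + 5) / 4 = 17/4 = 4.25

Step 2 — sample covariance S[i,j] = (1/(n-1)) · Σ_k (x_{k,i} - mean_i) · (x_{k,j} - mean_j), with n-1 = 3.
  S[A,A] = ((1)·(1) + (-3)·(-3) + (3)·(3) + (-1)·(-1)) / 3 = 20/3 = 6.6667
  S[A,B] = ((1)·(-2.25) + (-3)·(0.75) + (3)·(0.75) + (-1)·(0.75)) / 3 = -3/3 = -1
  S[B,B] = ((-2.25)·(-2.25) + (0.75)·(0.75) + (0.75)·(0.75) + (0.75)·(0.75)) / 3 = 6.75/3 = 2.25

S is symmetric (S[j,i] = S[i,j]). Assembling:

S = [[6.6667, -1],
 [-1, 2.25]]


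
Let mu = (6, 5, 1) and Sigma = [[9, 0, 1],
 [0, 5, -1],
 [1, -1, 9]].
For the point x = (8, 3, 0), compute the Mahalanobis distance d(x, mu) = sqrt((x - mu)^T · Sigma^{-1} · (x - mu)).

Step 1 — centre the observation: (x - mu) = (2, -2, -1).

Step 2 — invert Sigma (cofactor / det for 3×3, or solve directly):
  Sigma^{-1} = [[0.1125, -0.0026, -0.0128],
 [-0.0026, 0.2046, 0.023],
 [-0.0128, 0.023, 0.1151]].

Step 3 — form the quadratic (x - mu)^T · Sigma^{-1} · (x - mu):
  Sigma^{-1} · (x - mu) = (0.243, -0.4373, -0.1867).
  (x - mu)^T · [Sigma^{-1} · (x - mu)] = (2)·(0.243) + (-2)·(-0.4373) + (-1)·(-0.1867) = 1.5473.

Step 4 — take square root: d = √(1.5473) ≈ 1.2439.

d(x, mu) = √(1.5473) ≈ 1.2439


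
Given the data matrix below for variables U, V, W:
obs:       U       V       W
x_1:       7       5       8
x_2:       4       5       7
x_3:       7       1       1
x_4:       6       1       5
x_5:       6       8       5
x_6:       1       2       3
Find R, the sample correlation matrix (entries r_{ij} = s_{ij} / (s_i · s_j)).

Step 1 — column means:
  mean(U) = (7 + 4 + 7 + 6 + 6 + 1) / 6 = 31/6 = 5.1667
  mean(V) = (5 + 5 + 1 + 1 + 8 + 2) / 6 = 22/6 = 3.6667
  mean(W) = (8 + 7 + 1 + 5 + 5 + 3) / 6 = 29/6 = 4.8333

Step 2 — sample variances and covariances s[i,j] = (1/(n-1)) · Σ_k (x_{k,i} - mean_i) · (x_{k,j} - mean_j), with n-1 = 5:
  s[U,U] = ((1.8333)·(1.8333) + (-1.1667)·(-1.1667) + (1.8333)·(1.8333) + (0.8333)·(0.8333) + (0.8333)·(0.8333) + (-4.1667)·(-4.1667)) / 5 = 26.8333/5 = 5.3667
  s[U,V] = ((1.8333)·(1.3333) + (-1.1667)·(1.3333) + (1.8333)·(-2.6667) + (0.8333)·(-2.6667) + (0.8333)·(4.3333) + (-4.1667)·(-1.6667)) / 5 = 4.3333/5 = 0.8667
  s[U,W] = ((1.8333)·(3.1667) + (-1.1667)·(2.1667) + (1.8333)·(-3.8333) + (0.8333)·(0.1667) + (0.8333)·(0.1667) + (-4.1667)·(-1.8333)) / 5 = 4.1667/5 = 0.8333
  s[V,V] = ((1.3333)·(1.3333) + (1.3333)·(1.3333) + (-2.6667)·(-2.6667) + (-2.6667)·(-2.6667) + (4.3333)·(4.3333) + (-1.6667)·(-1.6667)) / 5 = 39.3333/5 = 7.8667
  s[V,W] = ((1.3333)·(3.1667) + (1.3333)·(2.1667) + (-2.6667)·(-3.8333) + (-2.6667)·(0.1667) + (4.3333)·(0.1667) + (-1.6667)·(-1.8333)) / 5 = 20.6667/5 = 4.1333
  s[W,W] = ((3.1667)·(3.1667) + (2.1667)·(2.1667) + (-3.8333)·(-3.8333) + (0.1667)·(0.1667) + (0.1667)·(0.1667) + (-1.8333)·(-1.8333)) / 5 = 32.8333/5 = 6.5667
  Sample standard deviations s_i = √(s[i,i]):
  s(U) = √(5.3667) = 2.3166
  s(V) = √(7.8667) = 2.8048
  s(W) = √(6.5667) = 2.5626

Step 3 — r_{ij} = s_{ij} / (s_i · s_j):
  r[U,U] = 1 (diagonal).
  r[U,V] = 0.8667 / (2.3166 · 2.8048) = 0.8667 / 6.4975 = 0.1334
  r[U,W] = 0.8333 / (2.3166 · 2.5626) = 0.8333 / 5.9364 = 0.1404
  r[V,V] = 1 (diagonal).
  r[V,W] = 4.1333 / (2.8048 · 2.5626) = 4.1333 / 7.1873 = 0.5751
  r[W,W] = 1 (diagonal).

R is symmetric with unit diagonal. Assembling:

R = [[1, 0.1334, 0.1404],
 [0.1334, 1, 0.5751],
 [0.1404, 0.5751, 1]]


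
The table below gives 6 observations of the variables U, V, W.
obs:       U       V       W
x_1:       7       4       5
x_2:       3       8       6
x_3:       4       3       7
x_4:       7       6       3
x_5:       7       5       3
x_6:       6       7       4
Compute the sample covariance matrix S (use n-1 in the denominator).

Step 1 — column means:
  mean(U) = (7 + 3 + 4 + 7 + 7 + 6) / 6 = 34/6 = 5.6667
  mean(V) = (4 + 8 + 3 + 6 + 5 + 7) / 6 = 33/6 = 5.5
  mean(W) = (5 + 6 + 7 + 3 + 3 + 4) / 6 = 28/6 = 4.6667

Step 2 — sample covariance S[i,j] = (1/(n-1)) · Σ_k (x_{k,i} - mean_i) · (x_{k,j} - mean_j), with n-1 = 5.
  S[U,U] = ((1.3333)·(1.3333) + (-2.6667)·(-2.6667) + (-1.6667)·(-1.6667) + (1.3333)·(1.3333) + (1.3333)·(1.3333) + (0.3333)·(0.3333)) / 5 = 15.3333/5 = 3.0667
  S[U,V] = ((1.3333)·(-1.5) + (-2.6667)·(2.5) + (-1.6667)·(-2.5) + (1.3333)·(0.5) + (1.3333)·(-0.5) + (0.3333)·(1.5)) / 5 = -4/5 = -0.8
  S[U,W] = ((1.3333)·(0.3333) + (-2.6667)·(1.3333) + (-1.6667)·(2.3333) + (1.3333)·(-1.6667) + (1.3333)·(-1.6667) + (0.3333)·(-0.6667)) / 5 = -11.6667/5 = -2.3333
  S[V,V] = ((-1.5)·(-1.5) + (2.5)·(2.5) + (-2.5)·(-2.5) + (0.5)·(0.5) + (-0.5)·(-0.5) + (1.5)·(1.5)) / 5 = 17.5/5 = 3.5
  S[V,W] = ((-1.5)·(0.3333) + (2.5)·(1.3333) + (-2.5)·(2.3333) + (0.5)·(-1.6667) + (-0.5)·(-1.6667) + (1.5)·(-0.6667)) / 5 = -4/5 = -0.8
  S[W,W] = ((0.3333)·(0.3333) + (1.3333)·(1.3333) + (2.3333)·(2.3333) + (-1.6667)·(-1.6667) + (-1.6667)·(-1.6667) + (-0.6667)·(-0.6667)) / 5 = 13.3333/5 = 2.6667

S is symmetric (S[j,i] = S[i,j]). Assembling:

S = [[3.0667, -0.8, -2.3333],
 [-0.8, 3.5, -0.8],
 [-2.3333, -0.8, 2.6667]]


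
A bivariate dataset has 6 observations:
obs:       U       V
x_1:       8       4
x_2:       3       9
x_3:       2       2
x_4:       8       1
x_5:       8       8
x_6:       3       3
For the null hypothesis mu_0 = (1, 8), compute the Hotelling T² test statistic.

Step 1 — sample mean vector:
  mean(U) = (8 + 3 + 2 + 8 + 8 + 3) / 6 = 32/6 = 5.3333
  mean(V) = (4 + 9 + 2 + 1 + 8 + 3) / 6 = 27/6 = 4.5
  x̄ = (5.3333, 4.5),  deviation x̄ - mu_0 = (5.3333, 4.5) - (1, 8) = (4.3333, -3.5).

Step 2 — sample covariance matrix, S[i,j] = (1/(n-1)) · Σ_k (x_{k,i} - mean_i) · (x_{k,j} - mean_j), divisor n-1 = 5:
  S[U,U] = ((2.6667)·(2.6667) + (-2.3333)·(-2.3333) + (-3.3333)·(-3.3333) + (2.6667)·(2.6667) + (2.6667)·(2.6667) + (-2.3333)·(-2.3333)) / 5 = 43.3333/5 = 8.6667
  S[U,V] = ((2.6667)·(-0.5) + (-2.3333)·(4.5) + (-3.3333)·(-2.5) + (2.6667)·(-3.5) + (2.6667)·(3.5) + (-2.3333)·(-1.5)) / 5 = 0/5 = 0
  S[V,V] = ((-0.5)·(-0.5) + (4.5)·(4.5) + (-2.5)·(-2.5) + (-3.5)·(-3.5) + (3.5)·(3.5) + (-1.5)·(-1.5)) / 5 = 53.5/5 = 10.7
  S = [[8.6667, 0],
 [0, 10.7]].

Step 3 — invert S. det(S) = 8.6667·10.7 - (0)² = 92.7333.
  S^{-1} = (1/det) · [[d, -b], [-b, a]] = [[0.1154, 0],
 [0, 0.0935]].

Step 4 — quadratic form (x̄ - mu_0)^T · S^{-1} · (x̄ - mu_0):
  S^{-1} · (x̄ - mu_0) = (0.5, -0.3271),
  (x̄ - mu_0)^T · [...] = (4.3333)·(0.5) + (-3.5)·(-0.3271) = 3.3115.

Step 5 — scale by n: T² = 6 · 3.3115 = 19.8692.

T² ≈ 19.8692


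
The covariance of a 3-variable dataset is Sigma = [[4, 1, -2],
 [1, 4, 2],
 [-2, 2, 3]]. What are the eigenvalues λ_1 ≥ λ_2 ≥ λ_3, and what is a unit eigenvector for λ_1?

Step 1 — characteristic polynomial p(λ) = det(λI - Sigma) = λ³ - tr·λ² + c_1·λ - det, where tr = trace, c_1 = sum of the principal 2×2 minors, det = det(Sigma):
  tr = 4 + 4 + 3 = 11,
  c_1 = (4·4 - (1)²) + (4·3 - (-2)²) + (4·3 - (2)²) = 15 + 8 + 8 = 31,
  det = 4·(4·3 - (2)²) - (1)·((1)·3 - (2)·(-2)) + (-2)·((1)·(2) - 4·(-2)) = 4·(8) - (1)·(7) + (-2)·(10) = 5.
  So p(λ) = λ³ - 11λ² + 31λ - 5.
Step 2 — look for an integer root (rational root theorem: any rational root is an integer divisor of 5). Testing λ = 5:
  p(5) = 125 - 275 + 155 - 5 = 0  ✓
  Dividing out (λ - 5): p(λ) = (λ - 5)(λ² - 6λ + 1).
Step 3 — remaining eigenvalues from the quadratic λ² - 6λ + 1 = 0:
  Δ = 6² - 4·1 = 36 - 4 = 32,  λ = (6 ± √32)/2 = (6 ± 5.6569)/2 ≈ 5.8284 or 0.1716.
  Sorted: λ_1 = 5.8284,  λ_2 = 5,  λ_3 = 0.1716  (check: sum = 11 = tr ✓).

Step 4 — unit eigenvector for λ_1 ≈ 5.8284: v spans the null space of (Sigma - λ_1 I), whose rows are
  r_1 = (-1.8284, 1, -2),  r_2 = (1, -1.8284, 2),  r_3 = (-2, 2, -2.8284).
  v is orthogonal to every row, so take v ∝ r_1 × r_2 = ((1)·(2) - (-2)·(-1.8284), (-2)·(1) - (-1.8284)·(2), (-1.8284)·(-1.8284) - (1)·(1)) ≈ (-1.6569, 1.6569, 2.3431).
  Rescale (multiply by -1 so the first nonzero entry is positive): u = (1.6569, -1.6569, -2.3431).
  ||u|| = √((1.6569)² + (-1.6569)² + (-2.3431)²) = √(10.9807) ≈ 3.3137,  v_1 = u/||u|| ≈ (0.5, -0.5, -0.7071) (||v_1|| = 1).

λ_1 = 5.8284,  λ_2 = 5,  λ_3 = 0.1716;  v_1 ≈ (0.5, -0.5, -0.7071)


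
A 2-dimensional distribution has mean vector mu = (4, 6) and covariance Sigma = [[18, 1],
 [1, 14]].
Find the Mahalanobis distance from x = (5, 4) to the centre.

Step 1 — centre the observation: (x - mu) = (1, -2).

Step 2 — invert Sigma. det(Sigma) = 18·14 - (1)² = 251.
  Sigma^{-1} = (1/det) · [[d, -b], [-b, a]] = [[0.0558, -0.004],
 [-0.004, 0.0717]].

Step 3 — form the quadratic (x - mu)^T · Sigma^{-1} · (x - mu):
  Sigma^{-1} · (x - mu) = (0.0637, -0.1474).
  (x - mu)^T · [Sigma^{-1} · (x - mu)] = (1)·(0.0637) + (-2)·(-0.1474) = 0.3586.

Step 4 — take square root: d = √(0.3586) ≈ 0.5988.

d(x, mu) = √(0.3586) ≈ 0.5988


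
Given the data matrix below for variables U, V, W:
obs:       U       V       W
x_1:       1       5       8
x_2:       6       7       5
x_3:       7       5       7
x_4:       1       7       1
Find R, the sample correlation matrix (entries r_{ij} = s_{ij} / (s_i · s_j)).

Step 1 — column means:
  mean(U) = (1 + 6 + 7 + 1) / 4 = 15/4 = 3.75
  mean(V) = (5 + 7 + 5 + 7) / 4 = 24/4 = 6
  mean(W) = (8 + 5 + 7 + 1) / 4 = 21/4 = 5.25

Step 2 — sample variances and covariances s[i,j] = (1/(n-1)) · Σ_k (x_{k,i} - mean_i) · (x_{k,j} - mean_j), with n-1 = 3:
  s[U,U] = ((-2.75)·(-2.75) + (2.25)·(2.25) + (3.25)·(3.25) + (-2.75)·(-2.75)) / 3 = 30.75/3 = 10.25
  s[U,V] = ((-2.75)·(-1) + (2.25)·(1) + (3.25)·(-1) + (-2.75)·(1)) / 3 = -1/3 = -0.3333
  s[U,W] = ((-2.75)·(2.75) + (2.25)·(-0.25) + (3.25)·(1.75) + (-2.75)·(-4.25)) / 3 = 9.25/3 = 3.0833
  s[V,V] = ((-1)·(-1) + (1)·(1) + (-1)·(-1) + (1)·(1)) / 3 = 4/3 = 1.3333
  s[V,W] = ((-1)·(2.75) + (1)·(-0.25) + (-1)·(1.75) + (1)·(-4.25)) / 3 = -9/3 = -3
  s[W,W] = ((2.75)·(2.75) + (-0.25)·(-0.25) + (1.75)·(1.75) + (-4.25)·(-4.25)) / 3 = 28.75/3 = 9.5833
  Sample standard deviations s_i = √(s[i,i]):
  s(U) = √(10.25) = 3.2016
  s(V) = √(1.3333) = 1.1547
  s(W) = √(9.5833) = 3.0957

Step 3 — r_{ij} = s_{ij} / (s_i · s_j):
  r[U,U] = 1 (diagonal).
  r[U,V] = -0.3333 / (3.2016 · 1.1547) = -0.3333 / 3.6968 = -0.0902
  r[U,W] = 3.0833 / (3.2016 · 3.0957) = 3.0833 / 9.9111 = 0.3111
  r[V,V] = 1 (diagonal).
  r[V,W] = -3 / (1.1547 · 3.0957) = -3 / 3.5746 = -0.8393
  r[W,W] = 1 (diagonal).

R is symmetric with unit diagonal. Assembling:

R = [[1, -0.0902, 0.3111],
 [-0.0902, 1, -0.8393],
 [0.3111, -0.8393, 1]]


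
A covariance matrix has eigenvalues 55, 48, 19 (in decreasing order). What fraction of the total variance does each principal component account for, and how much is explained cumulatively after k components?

Step 1 — total variance = trace(Sigma) = Σ λ_i = 55 + 48 + 19 = 122.

Step 2 — fraction explained by component i = λ_i / Σ λ:
  PC1: 55/122 = 0.4508
  PC2: 48/122 = 0.3934
  PC3: 19/122 = 0.1557

Step 3 — cumulative fraction after k components = (λ_1 + ... + λ_k) / Σ λ:
  k = 1: 55/122 = 0.4508
  k = 2: (55 + 48)/122 = 103/122 = 0.8443
  k = 3: (55 + 48 + 19)/122 = 122/122 = 1

Summary (fraction, with percent):

explained: PC1 0.4508 (45.08%), PC2 0.3934 (39.34%), PC3 0.1557 (15.57%);  cumulative: 0.4508, 0.8443, 1


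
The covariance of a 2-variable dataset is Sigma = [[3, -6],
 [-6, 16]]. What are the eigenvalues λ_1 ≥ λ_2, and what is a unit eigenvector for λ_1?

Step 1 — characteristic polynomial of 2×2 Sigma:
  det(Sigma - λI) = λ² - trace · λ + det = 0.
  trace = 3 + 16 = 19, det = 3·16 - (-6)² = 12.
Step 2 — discriminant:
  Δ = trace² - 4·det = 361 - 48 = 313.
Step 3 — eigenvalues:
  λ = (trace ± √Δ)/2 = (19 ± 17.6918)/2,
  λ_1 = 18.3459,  λ_2 = 0.6541.

Step 4 — unit eigenvector for λ_1: solve (Sigma - λ_1 I)v = 0. First row:
  (3 - 18.3459)·v_x + (-6)·v_y = 0, i.e. (-15.3459)·v_x + (-6)·v_y = 0,
  so v ∝ (b, λ_1 - a) = (-6, 15.3459); multiply by -1 so the first entry is positive: u = (6, -15.3459).
  ||u|| = √((6)² + (-15.3459)²) = √(271.4967) ≈ 16.4772,
  v_1 = u/||u|| ≈ (0.3641, -0.9313) (||v_1|| = 1).

λ_1 = 18.3459,  λ_2 = 0.6541;  v_1 ≈ (0.3641, -0.9313)


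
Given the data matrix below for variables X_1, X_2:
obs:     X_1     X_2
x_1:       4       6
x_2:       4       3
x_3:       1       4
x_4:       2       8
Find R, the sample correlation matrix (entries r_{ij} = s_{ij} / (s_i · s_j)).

Step 1 — column means:
  mean(X_1) = (4 + 4 + 1 + 2) / 4 = 11/4 = 2.75
  mean(X_2) = (6 + 3 + 4 + 8) / 4 = 21/4 = 5.25

Step 2 — sample variances and covariances s[i,j] = (1/(n-1)) · Σ_k (x_{k,i} - mean_i) · (x_{k,j} - mean_j), with n-1 = 3:
  s[X_1,X_1] = ((1.25)·(1.25) + (1.25)·(1.25) + (-1.75)·(-1.75) + (-0.75)·(-0.75)) / 3 = 6.75/3 = 2.25
  s[X_1,X_2] = ((1.25)·(0.75) + (1.25)·(-2.25) + (-1.75)·(-1.25) + (-0.75)·(2.75)) / 3 = -1.75/3 = -0.5833
  s[X_2,X_2] = ((0.75)·(0.75) + (-2.25)·(-2.25) + (-1.25)·(-1.25) + (2.75)·(2.75)) / 3 = 14.75/3 = 4.9167
  Sample standard deviations s_i = √(s[i,i]):
  s(X_1) = √(2.25) = 1.5
  s(X_2) = √(4.9167) = 2.2174

Step 3 — r_{ij} = s_{ij} / (s_i · s_j):
  r[X_1,X_1] = 1 (diagonal).
  r[X_1,X_2] = -0.5833 / (1.5 · 2.2174) = -0.5833 / 3.326 = -0.1754
  r[X_2,X_2] = 1 (diagonal).

R is symmetric with unit diagonal. Assembling:

R = [[1, -0.1754],
 [-0.1754, 1]]


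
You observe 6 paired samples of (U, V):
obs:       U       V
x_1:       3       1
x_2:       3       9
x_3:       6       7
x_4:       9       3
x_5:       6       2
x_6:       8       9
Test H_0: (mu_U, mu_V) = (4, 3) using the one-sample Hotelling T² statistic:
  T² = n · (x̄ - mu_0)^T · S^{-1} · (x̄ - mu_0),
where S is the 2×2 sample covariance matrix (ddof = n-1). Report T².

Step 1 — sample mean vector:
  mean(U) = (3 + 3 + 6 + 9 + 6 + 8) / 6 = 35/6 = 5.8333
  mean(V) = (1 + 9 + 7 + 3 + 2 + 9) / 6 = 31/6 = 5.1667
  x̄ = (5.8333, 5.1667),  deviation x̄ - mu_0 = (5.8333, 5.1667) - (4, 3) = (1.8333, 2.1667).

Step 2 — sample covariance matrix, S[i,j] = (1/(n-1)) · Σ_k (x_{k,i} - mean_i) · (x_{k,j} - mean_j), divisor n-1 = 5:
  S[U,U] = ((-2.8333)·(-2.8333) + (-2.8333)·(-2.8333) + (0.1667)·(0.1667) + (3.1667)·(3.1667) + (0.1667)·(0.1667) + (2.1667)·(2.1667)) / 5 = 30.8333/5 = 6.1667
  S[U,V] = ((-2.8333)·(-4.1667) + (-2.8333)·(3.8333) + (0.1667)·(1.8333) + (3.1667)·(-2.1667) + (0.1667)·(-3.1667) + (2.1667)·(3.8333)) / 5 = 2.1667/5 = 0.4333
  S[V,V] = ((-4.1667)·(-4.1667) + (3.8333)·(3.8333) + (1.8333)·(1.8333) + (-2.1667)·(-2.1667) + (-3.1667)·(-3.1667) + (3.8333)·(3.8333)) / 5 = 64.8333/5 = 12.9667
  S = [[6.1667, 0.4333],
 [0.4333, 12.9667]].

Step 3 — invert S. det(S) = 6.1667·12.9667 - (0.4333)² = 79.7733.
  S^{-1} = (1/det) · [[d, -b], [-b, a]] = [[0.1625, -0.0054],
 [-0.0054, 0.0773]].

Step 4 — quadratic form (x̄ - mu_0)^T · S^{-1} · (x̄ - mu_0):
  S^{-1} · (x̄ - mu_0) = (0.2862, 0.1575),
  (x̄ - mu_0)^T · [...] = (1.8333)·(0.2862) + (2.1667)·(0.1575) = 0.8661.

Step 5 — scale by n: T² = 6 · 0.8661 = 5.1964.

T² ≈ 5.1964


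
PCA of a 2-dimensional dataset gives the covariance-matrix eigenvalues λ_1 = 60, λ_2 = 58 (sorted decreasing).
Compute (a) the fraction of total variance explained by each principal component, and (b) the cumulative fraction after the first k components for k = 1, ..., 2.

Step 1 — total variance = trace(Sigma) = Σ λ_i = 60 + 58 = 118.

Step 2 — fraction explained by component i = λ_i / Σ λ:
  PC1: 60/118 = 0.5085
  PC2: 58/118 = 0.4915

Step 3 — cumulative fraction after k components = (λ_1 + ... + λ_k) / Σ λ:
  k = 1: 60/118 = 0.5085
  k = 2: (60 + 58)/118 = 118/118 = 1

Summary (fraction, with percent):

explained: PC1 0.5085 (50.85%), PC2 0.4915 (49.15%);  cumulative: 0.5085, 1


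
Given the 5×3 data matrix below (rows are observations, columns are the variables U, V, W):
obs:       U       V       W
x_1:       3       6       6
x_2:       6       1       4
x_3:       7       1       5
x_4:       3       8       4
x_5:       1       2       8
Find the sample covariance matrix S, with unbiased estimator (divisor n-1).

Step 1 — column means:
  mean(U) = (3 + 6 + 7 + 3 + 1) / 5 = 20/5 = 4
  mean(V) = (6 + 1 + 1 + 8 + 2) / 5 = 18/5 = 3.6
  mean(W) = (6 + 4 + 5 + 4 + 8) / 5 = 27/5 = 5.4

Step 2 — sample covariance S[i,j] = (1/(n-1)) · Σ_k (x_{k,i} - mean_i) · (x_{k,j} - mean_j), with n-1 = 4.
  S[U,U] = ((-1)·(-1) + (2)·(2) + (3)·(3) + (-1)·(-1) + (-3)·(-3)) / 4 = 24/4 = 6
  S[U,V] = ((-1)·(2.4) + (2)·(-2.6) + (3)·(-2.6) + (-1)·(4.4) + (-3)·(-1.6)) / 4 = -15/4 = -3.75
  S[U,W] = ((-1)·(0.6) + (2)·(-1.4) + (3)·(-0.4) + (-1)·(-1.4) + (-3)·(2.6)) / 4 = -11/4 = -2.75
  S[V,V] = ((2.4)·(2.4) + (-2.6)·(-2.6) + (-2.6)·(-2.6) + (4.4)·(4.4) + (-1.6)·(-1.6)) / 4 = 41.2/4 = 10.3
  S[V,W] = ((2.4)·(0.6) + (-2.6)·(-1.4) + (-2.6)·(-0.4) + (4.4)·(-1.4) + (-1.6)·(2.6)) / 4 = -4.2/4 = -1.05
  S[W,W] = ((0.6)·(0.6) + (-1.4)·(-1.4) + (-0.4)·(-0.4) + (-1.4)·(-1.4) + (2.6)·(2.6)) / 4 = 11.2/4 = 2.8

S is symmetric (S[j,i] = S[i,j]). Assembling:

S = [[6, -3.75, -2.75],
 [-3.75, 10.3, -1.05],
 [-2.75, -1.05, 2.8]]


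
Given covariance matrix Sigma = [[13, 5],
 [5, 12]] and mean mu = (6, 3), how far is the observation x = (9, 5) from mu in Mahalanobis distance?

Step 1 — centre the observation: (x - mu) = (3, 2).

Step 2 — invert Sigma. det(Sigma) = 13·12 - (5)² = 131.
  Sigma^{-1} = (1/det) · [[d, -b], [-b, a]] = [[0.0916, -0.0382],
 [-0.0382, 0.0992]].

Step 3 — form the quadratic (x - mu)^T · Sigma^{-1} · (x - mu):
  Sigma^{-1} · (x - mu) = (0.1985, 0.084).
  (x - mu)^T · [Sigma^{-1} · (x - mu)] = (3)·(0.1985) + (2)·(0.084) = 0.7634.

Step 4 — take square root: d = √(0.7634) ≈ 0.8737.

d(x, mu) = √(0.7634) ≈ 0.8737


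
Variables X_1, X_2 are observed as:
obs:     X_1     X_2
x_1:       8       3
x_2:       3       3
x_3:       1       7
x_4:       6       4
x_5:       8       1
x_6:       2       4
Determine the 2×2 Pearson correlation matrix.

Step 1 — column means:
  mean(X_1) = (8 + 3 + 1 + 6 + 8 + 2) / 6 = 28/6 = 4.6667
  mean(X_2) = (3 + 3 + 7 + 4 + 1 + 4) / 6 = 22/6 = 3.6667

Step 2 — sample variances and covariances s[i,j] = (1/(n-1)) · Σ_k (x_{k,i} - mean_i) · (x_{k,j} - mean_j), with n-1 = 5:
  s[X_1,X_1] = ((3.3333)·(3.3333) + (-1.6667)·(-1.6667) + (-3.6667)·(-3.6667) + (1.3333)·(1.3333) + (3.3333)·(3.3333) + (-2.6667)·(-2.6667)) / 5 = 47.3333/5 = 9.4667
  s[X_1,X_2] = ((3.3333)·(-0.6667) + (-1.6667)·(-0.6667) + (-3.6667)·(3.3333) + (1.3333)·(0.3333) + (3.3333)·(-2.6667) + (-2.6667)·(0.3333)) / 5 = -22.6667/5 = -4.5333
  s[X_2,X_2] = ((-0.6667)·(-0.6667) + (-0.6667)·(-0.6667) + (3.3333)·(3.3333) + (0.3333)·(0.3333) + (-2.6667)·(-2.6667) + (0.3333)·(0.3333)) / 5 = 19.3333/5 = 3.8667
  Sample standard deviations s_i = √(s[i,i]):
  s(X_1) = √(9.4667) = 3.0768
  s(X_2) = √(3.8667) = 1.9664

Step 3 — r_{ij} = s_{ij} / (s_i · s_j):
  r[X_1,X_1] = 1 (diagonal).
  r[X_1,X_2] = -4.5333 / (3.0768 · 1.9664) = -4.5333 / 6.0502 = -0.7493
  r[X_2,X_2] = 1 (diagonal).

R is symmetric with unit diagonal. Assembling:

R = [[1, -0.7493],
 [-0.7493, 1]]


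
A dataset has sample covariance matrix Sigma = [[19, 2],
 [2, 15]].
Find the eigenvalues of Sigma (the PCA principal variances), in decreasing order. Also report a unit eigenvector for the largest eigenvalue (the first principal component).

Step 1 — characteristic polynomial of 2×2 Sigma:
  det(Sigma - λI) = λ² - trace · λ + det = 0.
  trace = 19 + 15 = 34, det = 19·15 - (2)² = 281.
Step 2 — discriminant:
  Δ = trace² - 4·det = 1156 - 1124 = 32.
Step 3 — eigenvalues:
  λ = (trace ± √Δ)/2 = (34 ± 5.6569)/2,
  λ_1 = 19.8284,  λ_2 = 14.1716.

Step 4 — unit eigenvector for λ_1: solve (Sigma - λ_1 I)v = 0. First row:
  (19 - 19.8284)·v_x + (2)·v_y = 0, i.e. (-0.8284)·v_x + (2)·v_y = 0,
  so v ∝ (b, λ_1 - a) = (2, 0.8284) = u.
  ||u|| = √((2)² + (0.8284)²) = √(4.6863) ≈ 2.1648,
  v_1 = u/||u|| ≈ (0.9239, 0.3827) (||v_1|| = 1).

λ_1 = 19.8284,  λ_2 = 14.1716;  v_1 ≈ (0.9239, 0.3827)


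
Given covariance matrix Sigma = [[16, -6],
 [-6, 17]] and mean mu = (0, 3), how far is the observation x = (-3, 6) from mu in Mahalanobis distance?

Step 1 — centre the observation: (x - mu) = (-3, 3).

Step 2 — invert Sigma. det(Sigma) = 16·17 - (-6)² = 236.
  Sigma^{-1} = (1/det) · [[d, -b], [-b, a]] = [[0.072, 0.0254],
 [0.0254, 0.0678]].

Step 3 — form the quadratic (x - mu)^T · Sigma^{-1} · (x - mu):
  Sigma^{-1} · (x - mu) = (-0.1398, 0.1271).
  (x - mu)^T · [Sigma^{-1} · (x - mu)] = (-3)·(-0.1398) + (3)·(0.1271) = 0.8008.

Step 4 — take square root: d = √(0.8008) ≈ 0.8949.

d(x, mu) = √(0.8008) ≈ 0.8949


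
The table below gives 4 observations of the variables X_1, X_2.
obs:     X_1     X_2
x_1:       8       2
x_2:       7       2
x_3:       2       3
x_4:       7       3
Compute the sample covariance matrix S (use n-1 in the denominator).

Step 1 — column means:
  mean(X_1) = (8 + 7 + 2 + 7) / 4 = 24/4 = 6
  mean(X_2) = (2 + 2 + 3 + 3) / 4 = 10/4 = 2.5

Step 2 — sample covariance S[i,j] = (1/(n-1)) · Σ_k (x_{k,i} - mean_i) · (x_{k,j} - mean_j), with n-1 = 3.
  S[X_1,X_1] = ((2)·(2) + (1)·(1) + (-4)·(-4) + (1)·(1)) / 3 = 22/3 = 7.3333
  S[X_1,X_2] = ((2)·(-0.5) + (1)·(-0.5) + (-4)·(0.5) + (1)·(0.5)) / 3 = -3/3 = -1
  S[X_2,X_2] = ((-0.5)·(-0.5) + (-0.5)·(-0.5) + (0.5)·(0.5) + (0.5)·(0.5)) / 3 = 1/3 = 0.3333

S is symmetric (S[j,i] = S[i,j]). Assembling:

S = [[7.3333, -1],
 [-1, 0.3333]]


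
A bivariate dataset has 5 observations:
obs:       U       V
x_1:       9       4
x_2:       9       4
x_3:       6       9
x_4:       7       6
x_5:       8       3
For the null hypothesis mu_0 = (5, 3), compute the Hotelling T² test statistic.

Step 1 — sample mean vector:
  mean(U) = (9 + 9 + 6 + 7 + 8) / 5 = 39/5 = 7.8
  mean(V) = (4 + 4 + 9 + 6 + 3) / 5 = 26/5 = 5.2
  x̄ = (7.8, 5.2),  deviation x̄ - mu_0 = (7.8, 5.2) - (5, 3) = (2.8, 2.2).

Step 2 — sample covariance matrix, S[i,j] = (1/(n-1)) · Σ_k (x_{k,i} - mean_i) · (x_{k,j} - mean_j), divisor n-1 = 4:
  S[U,U] = ((1.2)·(1.2) + (1.2)·(1.2) + (-1.8)·(-1.8) + (-0.8)·(-0.8) + (0.2)·(0.2)) / 4 = 6.8/4 = 1.7
  S[U,V] = ((1.2)·(-1.2) + (1.2)·(-1.2) + (-1.8)·(3.8) + (-0.8)·(0.8) + (0.2)·(-2.2)) / 4 = -10.8/4 = -2.7
  S[V,V] = ((-1.2)·(-1.2) + (-1.2)·(-1.2) + (3.8)·(3.8) + (0.8)·(0.8) + (-2.2)·(-2.2)) / 4 = 22.8/4 = 5.7
  S = [[1.7, -2.7],
 [-2.7, 5.7]].

Step 3 — invert S. det(S) = 1.7·5.7 - (-2.7)² = 2.4.
  S^{-1} = (1/det) · [[d, -b], [-b, a]] = [[2.375, 1.125],
 [1.125, 0.7083]].

Step 4 — quadratic form (x̄ - mu_0)^T · S^{-1} · (x̄ - mu_0):
  S^{-1} · (x̄ - mu_0) = (9.125, 4.7083),
  (x̄ - mu_0)^T · [...] = (2.8)·(9.125) + (2.2)·(4.7083) = 35.9083.

Step 5 — scale by n: T² = 5 · 35.9083 = 179.5417.

T² ≈ 179.5417


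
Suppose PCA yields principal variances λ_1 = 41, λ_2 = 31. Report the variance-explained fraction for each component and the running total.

Step 1 — total variance = trace(Sigma) = Σ λ_i = 41 + 31 = 72.

Step 2 — fraction explained by component i = λ_i / Σ λ:
  PC1: 41/72 = 0.5694
  PC2: 31/72 = 0.4306

Step 3 — cumulative fraction after k components = (λ_1 + ... + λ_k) / Σ λ:
  k = 1: 41/72 = 0.5694
  k = 2: (41 + 31)/72 = 72/72 = 1

Summary (fraction, with percent):

explained: PC1 0.5694 (56.94%), PC2 0.4306 (43.06%);  cumulative: 0.5694, 1


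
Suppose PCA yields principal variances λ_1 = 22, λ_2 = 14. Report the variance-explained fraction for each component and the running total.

Step 1 — total variance = trace(Sigma) = Σ λ_i = 22 + 14 = 36.

Step 2 — fraction explained by component i = λ_i / Σ λ:
  PC1: 22/36 = 0.6111
  PC2: 14/36 = 0.3889

Step 3 — cumulative fraction after k components = (λ_1 + ... + λ_k) / Σ λ:
  k = 1: 22/36 = 0.6111
  k = 2: (22 + 14)/36 = 36/36 = 1

Summary (fraction, with percent):

explained: PC1 0.6111 (61.11%), PC2 0.3889 (38.89%);  cumulative: 0.6111, 1


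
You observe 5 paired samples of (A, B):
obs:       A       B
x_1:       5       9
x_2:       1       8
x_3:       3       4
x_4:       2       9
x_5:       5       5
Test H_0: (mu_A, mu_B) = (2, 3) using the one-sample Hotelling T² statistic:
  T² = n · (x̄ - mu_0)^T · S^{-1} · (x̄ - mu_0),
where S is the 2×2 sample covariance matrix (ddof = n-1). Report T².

Step 1 — sample mean vector:
  mean(A) = (5 + 1 + 3 + 2 + 5) / 5 = 16/5 = 3.2
  mean(B) = (9 + 8 + 4 + 9 + 5) / 5 = 35/5 = 7
  x̄ = (3.2, 7),  deviation x̄ - mu_0 = (3.2, 7) - (2, 3) = (1.2, 4).

Step 2 — sample covariance matrix, S[i,j] = (1/(n-1)) · Σ_k (x_{k,i} - mean_i) · (x_{k,j} - mean_j), divisor n-1 = 4:
  S[A,A] = ((1.8)·(1.8) + (-2.2)·(-2.2) + (-0.2)·(-0.2) + (-1.2)·(-1.2) + (1.8)·(1.8)) / 4 = 12.8/4 = 3.2
  S[A,B] = ((1.8)·(2) + (-2.2)·(1) + (-0.2)·(-3) + (-1.2)·(2) + (1.8)·(-2)) / 4 = -4/4 = -1
  S[B,B] = ((2)·(2) + (1)·(1) + (-3)·(-3) + (2)·(2) + (-2)·(-2)) / 4 = 22/4 = 5.5
  S = [[3.2, -1],
 [-1, 5.5]].

Step 3 — invert S. det(S) = 3.2·5.5 - (-1)² = 16.6.
  S^{-1} = (1/det) · [[d, -b], [-b, a]] = [[0.3313, 0.0602],
 [0.0602, 0.1928]].

Step 4 — quadratic form (x̄ - mu_0)^T · S^{-1} · (x̄ - mu_0):
  S^{-1} · (x̄ - mu_0) = (0.6386, 0.8434),
  (x̄ - mu_0)^T · [...] = (1.2)·(0.6386) + (4)·(0.8434) = 4.1398.

Step 5 — scale by n: T² = 5 · 4.1398 = 20.6988.

T² ≈ 20.6988


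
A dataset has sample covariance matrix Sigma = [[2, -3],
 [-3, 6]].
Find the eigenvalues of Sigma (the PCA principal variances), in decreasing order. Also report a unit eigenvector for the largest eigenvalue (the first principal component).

Step 1 — characteristic polynomial of 2×2 Sigma:
  det(Sigma - λI) = λ² - trace · λ + det = 0.
  trace = 2 + 6 = 8, det = 2·6 - (-3)² = 3.
Step 2 — discriminant:
  Δ = trace² - 4·det = 64 - 12 = 52.
Step 3 — eigenvalues:
  λ = (trace ± √Δ)/2 = (8 ± 7.2111)/2,
  λ_1 = 7.6056,  λ_2 = 0.3944.

Step 4 — unit eigenvector for λ_1: solve (Sigma - λ_1 I)v = 0. First row:
  (2 - 7.6056)·v_x + (-3)·v_y = 0, i.e. (-5.6056)·v_x + (-3)·v_y = 0,
  so v ∝ (b, λ_1 - a) = (-3, 5.6056); multiply by -1 so the first entry is positive: u = (3, -5.6056).
  ||u|| = √((3)² + (-5.6056)²) = √(40.4222) ≈ 6.3578,
  v_1 = u/||u|| ≈ (0.4719, -0.8817) (||v_1|| = 1).

λ_1 = 7.6056,  λ_2 = 0.3944;  v_1 ≈ (0.4719, -0.8817)


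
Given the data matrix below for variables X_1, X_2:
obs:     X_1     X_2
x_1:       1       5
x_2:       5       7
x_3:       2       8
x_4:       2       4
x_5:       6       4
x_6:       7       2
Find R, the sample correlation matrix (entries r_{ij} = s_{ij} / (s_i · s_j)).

Step 1 — column means:
  mean(X_1) = (1 + 5 + 2 + 2 + 6 + 7) / 6 = 23/6 = 3.8333
  mean(X_2) = (5 + 7 + 8 + 4 + 4 + 2) / 6 = 30/6 = 5

Step 2 — sample variances and covariances s[i,j] = (1/(n-1)) · Σ_k (x_{k,i} - mean_i) · (x_{k,j} - mean_j), with n-1 = 5:
  s[X_1,X_1] = ((-2.8333)·(-2.8333) + (1.1667)·(1.1667) + (-1.8333)·(-1.8333) + (-1.8333)·(-1.8333) + (2.1667)·(2.1667) + (3.1667)·(3.1667)) / 5 = 30.8333/5 = 6.1667
  s[X_1,X_2] = ((-2.8333)·(0) + (1.1667)·(2) + (-1.8333)·(3) + (-1.8333)·(-1) + (2.1667)·(-1) + (3.1667)·(-3)) / 5 = -13/5 = -2.6
  s[X_2,X_2] = ((0)·(0) + (2)·(2) + (3)·(3) + (-1)·(-1) + (-1)·(-1) + (-3)·(-3)) / 5 = 24/5 = 4.8
  Sample standard deviations s_i = √(s[i,i]):
  s(X_1) = √(6.1667) = 2.4833
  s(X_2) = √(4.8) = 2.1909

Step 3 — r_{ij} = s_{ij} / (s_i · s_j):
  r[X_1,X_1] = 1 (diagonal).
  r[X_1,X_2] = -2.6 / (2.4833 · 2.1909) = -2.6 / 5.4406 = -0.4779
  r[X_2,X_2] = 1 (diagonal).

R is symmetric with unit diagonal. Assembling:

R = [[1, -0.4779],
 [-0.4779, 1]]


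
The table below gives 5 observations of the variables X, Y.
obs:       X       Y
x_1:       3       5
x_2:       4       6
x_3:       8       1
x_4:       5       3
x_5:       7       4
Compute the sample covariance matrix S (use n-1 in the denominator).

Step 1 — column means:
  mean(X) = (3 + 4 + 8 + 5 + 7) / 5 = 27/5 = 5.4
  mean(Y) = (5 + 6 + 1 + 3 + 4) / 5 = 19/5 = 3.8

Step 2 — sample covariance S[i,j] = (1/(n-1)) · Σ_k (x_{k,i} - mean_i) · (x_{k,j} - mean_j), with n-1 = 4.
  S[X,X] = ((-2.4)·(-2.4) + (-1.4)·(-1.4) + (2.6)·(2.6) + (-0.4)·(-0.4) + (1.6)·(1.6)) / 4 = 17.2/4 = 4.3
  S[X,Y] = ((-2.4)·(1.2) + (-1.4)·(2.2) + (2.6)·(-2.8) + (-0.4)·(-0.8) + (1.6)·(0.2)) / 4 = -12.6/4 = -3.15
  S[Y,Y] = ((1.2)·(1.2) + (2.2)·(2.2) + (-2.8)·(-2.8) + (-0.8)·(-0.8) + (0.2)·(0.2)) / 4 = 14.8/4 = 3.7

S is symmetric (S[j,i] = S[i,j]). Assembling:

S = [[4.3, -3.15],
 [-3.15, 3.7]]


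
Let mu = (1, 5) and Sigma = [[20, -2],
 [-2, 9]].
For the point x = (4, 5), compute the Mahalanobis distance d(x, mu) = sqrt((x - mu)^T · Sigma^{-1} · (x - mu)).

Step 1 — centre the observation: (x - mu) = (3, 0).

Step 2 — invert Sigma. det(Sigma) = 20·9 - (-2)² = 176.
  Sigma^{-1} = (1/det) · [[d, -b], [-b, a]] = [[0.0511, 0.0114],
 [0.0114, 0.1136]].

Step 3 — form the quadratic (x - mu)^T · Sigma^{-1} · (x - mu):
  Sigma^{-1} · (x - mu) = (0.1534, 0.0341).
  (x - mu)^T · [Sigma^{-1} · (x - mu)] = (3)·(0.1534) + (0)·(0.0341) = 0.4602.

Step 4 — take square root: d = √(0.4602) ≈ 0.6784.

d(x, mu) = √(0.4602) ≈ 0.6784


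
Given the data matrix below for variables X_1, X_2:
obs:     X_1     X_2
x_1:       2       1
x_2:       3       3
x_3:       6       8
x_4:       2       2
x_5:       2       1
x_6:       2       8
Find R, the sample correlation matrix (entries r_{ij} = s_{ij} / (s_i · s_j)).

Step 1 — column means:
  mean(X_1) = (2 + 3 + 6 + 2 + 2 + 2) / 6 = 17/6 = 2.8333
  mean(X_2) = (1 + 3 + 8 + 2 + 1 + 8) / 6 = 23/6 = 3.8333

Step 2 — sample variances and covariances s[i,j] = (1/(n-1)) · Σ_k (x_{k,i} - mean_i) · (x_{k,j} - mean_j), with n-1 = 5:
  s[X_1,X_1] = ((-0.8333)·(-0.8333) + (0.1667)·(0.1667) + (3.1667)·(3.1667) + (-0.8333)·(-0.8333) + (-0.8333)·(-0.8333) + (-0.8333)·(-0.8333)) / 5 = 12.8333/5 = 2.5667
  s[X_1,X_2] = ((-0.8333)·(-2.8333) + (0.1667)·(-0.8333) + (3.1667)·(4.1667) + (-0.8333)·(-1.8333) + (-0.8333)·(-2.8333) + (-0.8333)·(4.1667)) / 5 = 15.8333/5 = 3.1667
  s[X_2,X_2] = ((-2.8333)·(-2.8333) + (-0.8333)·(-0.8333) + (4.1667)·(4.1667) + (-1.8333)·(-1.8333) + (-2.8333)·(-2.8333) + (4.1667)·(4.1667)) / 5 = 54.8333/5 = 10.9667
  Sample standard deviations s_i = √(s[i,i]):
  s(X_1) = √(2.5667) = 1.6021
  s(X_2) = √(10.9667) = 3.3116

Step 3 — r_{ij} = s_{ij} / (s_i · s_j):
  r[X_1,X_1] = 1 (diagonal).
  r[X_1,X_2] = 3.1667 / (1.6021 · 3.3116) = 3.1667 / 5.3054 = 0.5969
  r[X_2,X_2] = 1 (diagonal).

R is symmetric with unit diagonal. Assembling:

R = [[1, 0.5969],
 [0.5969, 1]]


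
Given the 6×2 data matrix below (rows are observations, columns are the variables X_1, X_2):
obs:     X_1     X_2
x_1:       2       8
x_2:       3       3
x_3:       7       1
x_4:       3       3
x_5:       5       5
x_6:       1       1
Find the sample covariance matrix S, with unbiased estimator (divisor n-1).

Step 1 — column means:
  mean(X_1) = (2 + 3 + 7 + 3 + 5 + 1) / 6 = 21/6 = 3.5
  mean(X_2) = (8 + 3 + 1 + 3 + 5 + 1) / 6 = 21/6 = 3.5

Step 2 — sample covariance S[i,j] = (1/(n-1)) · Σ_k (x_{k,i} - mean_i) · (x_{k,j} - mean_j), with n-1 = 5.
  S[X_1,X_1] = ((-1.5)·(-1.5) + (-0.5)·(-0.5) + (3.5)·(3.5) + (-0.5)·(-0.5) + (1.5)·(1.5) + (-2.5)·(-2.5)) / 5 = 23.5/5 = 4.7
  S[X_1,X_2] = ((-1.5)·(4.5) + (-0.5)·(-0.5) + (3.5)·(-2.5) + (-0.5)·(-0.5) + (1.5)·(1.5) + (-2.5)·(-2.5)) / 5 = -6.5/5 = -1.3
  S[X_2,X_2] = ((4.5)·(4.5) + (-0.5)·(-0.5) + (-2.5)·(-2.5) + (-0.5)·(-0.5) + (1.5)·(1.5) + (-2.5)·(-2.5)) / 5 = 35.5/5 = 7.1

S is symmetric (S[j,i] = S[i,j]). Assembling:

S = [[4.7, -1.3],
 [-1.3, 7.1]]


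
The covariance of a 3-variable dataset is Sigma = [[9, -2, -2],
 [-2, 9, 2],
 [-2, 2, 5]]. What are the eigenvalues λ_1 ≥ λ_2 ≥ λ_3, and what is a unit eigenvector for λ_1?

Step 1 — characteristic polynomial p(λ) = det(λI - Sigma) = λ³ - tr·λ² + c_1·λ - det, where tr = trace, c_1 = sum of the principal 2×2 minors, det = det(Sigma):
  tr = 9 + 9 + 5 = 23,
  c_1 = (9·9 - (-2)²) + (9·5 - (-2)²) + (9·5 - (2)²) = 77 + 41 + 41 = 159,
  det = 9·(9·5 - (2)²) - (-2)·((-2)·5 - (2)·(-2)) + (-2)·((-2)·(2) - 9·(-2)) = 9·(41) - (-2)·(-6) + (-2)·(14) = 329.
  So p(λ) = λ³ - 23λ² + 159λ - 329.
Step 2 — look for an integer root (rational root theorem: any rational root is an integer divisor of 329). Testing λ = 7:
  p(7) = 343 - 1127 + 1113 - 329 = 0  ✓
  Dividing out (λ - 7): p(λ) = (λ - 7)(λ² - 16λ + 47).
Step 3 — remaining eigenvalues from the quadratic λ² - 16λ + 47 = 0:
  Δ = 16² - 4·47 = 256 - 188 = 68,  λ = (16 ± √68)/2 = (16 ± 8.2462)/2 ≈ 12.1231 or 3.8769.
  Sorted: λ_1 = 12.1231,  λ_2 = 7,  λ_3 = 3.8769  (check: sum = 23 = tr ✓).

Step 4 — unit eigenvector for λ_1 ≈ 12.1231: v spans the null space of (Sigma - λ_1 I), whose rows are
  r_1 = (-3.1231, -2, -2),  r_2 = (-2, -3.1231, 2),  r_3 = (-2, 2, -7.1231).
  v is orthogonal to every row, so take v ∝ r_1 × r_2 = ((-2)·(2) - (-2)·(-3.1231), (-2)·(-2) - (-3.1231)·(2), (-3.1231)·(-3.1231) - (-2)·(-2)) ≈ (-10.2462, 10.2462, 5.7538).
  Rescale (multiply by -1 so the first nonzero entry is positive): u = (10.2462, -10.2462, -5.7538).
  ||u|| = √((10.2462)² + (-10.2462)² + (-5.7538)²) = √(243.0758) ≈ 15.5909,  v_1 = u/||u|| ≈ (0.6572, -0.6572, -0.369) (||v_1|| = 1).

λ_1 = 12.1231,  λ_2 = 7,  λ_3 = 3.8769;  v_1 ≈ (0.6572, -0.6572, -0.369)


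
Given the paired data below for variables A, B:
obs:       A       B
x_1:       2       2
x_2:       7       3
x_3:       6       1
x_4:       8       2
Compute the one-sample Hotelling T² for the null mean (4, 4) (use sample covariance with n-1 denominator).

Step 1 — sample mean vector:
  mean(A) = (2 + 7 + 6 + 8) / 4 = 23/4 = 5.75
  mean(B) = (2 + 3 + 1 + 2) / 4 = 8/4 = 2
  x̄ = (5.75, 2),  deviation x̄ - mu_0 = (5.75, 2) - (4, 4) = (1.75, -2).

Step 2 — sample covariance matrix, S[i,j] = (1/(n-1)) · Σ_k (x_{k,i} - mean_i) · (x_{k,j} - mean_j), divisor n-1 = 3:
  S[A,A] = ((-3.75)·(-3.75) + (1.25)·(1.25) + (0.25)·(0.25) + (2.25)·(2.25)) / 3 = 20.75/3 = 6.9167
  S[A,B] = ((-3.75)·(0) + (1.25)·(1) + (0.25)·(-1) + (2.25)·(0)) / 3 = 1/3 = 0.3333
  S[B,B] = ((0)·(0) + (1)·(1) + (-1)·(-1) + (0)·(0)) / 3 = 2/3 = 0.6667
  S = [[6.9167, 0.3333],
 [0.3333, 0.6667]].

Step 3 — invert S. det(S) = 6.9167·0.6667 - (0.3333)² = 4.5.
  S^{-1} = (1/det) · [[d, -b], [-b, a]] = [[0.1481, -0.0741],
 [-0.0741, 1.537]].

Step 4 — quadratic form (x̄ - mu_0)^T · S^{-1} · (x̄ - mu_0):
  S^{-1} · (x̄ - mu_0) = (0.4074, -3.2037),
  (x̄ - mu_0)^T · [...] = (1.75)·(0.4074) + (-2)·(-3.2037) = 7.1204.

Step 5 — scale by n: T² = 4 · 7.1204 = 28.4815.

T² ≈ 28.4815


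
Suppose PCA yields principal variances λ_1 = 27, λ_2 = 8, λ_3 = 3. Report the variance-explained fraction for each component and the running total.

Step 1 — total variance = trace(Sigma) = Σ λ_i = 27 + 8 + 3 = 38.

Step 2 — fraction explained by component i = λ_i / Σ λ:
  PC1: 27/38 = 0.7105
  PC2: 8/38 = 0.2105
  PC3: 3/38 = 0.0789

Step 3 — cumulative fraction after k components = (λ_1 + ... + λ_k) / Σ λ:
  k = 1: 27/38 = 0.7105
  k = 2: (27 + 8)/38 = 35/38 = 0.9211
  k = 3: (27 + 8 + 3)/38 = 38/38 = 1

Summary (fraction, with percent):

explained: PC1 0.7105 (71.05%), PC2 0.2105 (21.05%), PC3 0.0789 (7.89%);  cumulative: 0.7105, 0.9211, 1


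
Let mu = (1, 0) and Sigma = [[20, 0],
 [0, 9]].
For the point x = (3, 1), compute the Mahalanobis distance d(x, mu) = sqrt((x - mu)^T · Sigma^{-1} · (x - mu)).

Step 1 — centre the observation: (x - mu) = (2, 1).

Step 2 — invert Sigma. det(Sigma) = 20·9 - (0)² = 180.
  Sigma^{-1} = (1/det) · [[d, -b], [-b, a]] = [[0.05, 0],
 [0, 0.1111]].

Step 3 — form the quadratic (x - mu)^T · Sigma^{-1} · (x - mu):
  Sigma^{-1} · (x - mu) = (0.1, 0.1111).
  (x - mu)^T · [Sigma^{-1} · (x - mu)] = (2)·(0.1) + (1)·(0.1111) = 0.3111.

Step 4 — take square root: d = √(0.3111) ≈ 0.5578.

d(x, mu) = √(0.3111) ≈ 0.5578


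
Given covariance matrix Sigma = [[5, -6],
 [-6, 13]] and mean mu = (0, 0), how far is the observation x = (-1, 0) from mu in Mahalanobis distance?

Step 1 — centre the observation: (x - mu) = (-1, 0).

Step 2 — invert Sigma. det(Sigma) = 5·13 - (-6)² = 29.
  Sigma^{-1} = (1/det) · [[d, -b], [-b, a]] = [[0.4483, 0.2069],
 [0.2069, 0.1724]].

Step 3 — form the quadratic (x - mu)^T · Sigma^{-1} · (x - mu):
  Sigma^{-1} · (x - mu) = (-0.4483, -0.2069).
  (x - mu)^T · [Sigma^{-1} · (x - mu)] = (-1)·(-0.4483) + (0)·(-0.2069) = 0.4483.

Step 4 — take square root: d = √(0.4483) ≈ 0.6695.

d(x, mu) = √(0.4483) ≈ 0.6695


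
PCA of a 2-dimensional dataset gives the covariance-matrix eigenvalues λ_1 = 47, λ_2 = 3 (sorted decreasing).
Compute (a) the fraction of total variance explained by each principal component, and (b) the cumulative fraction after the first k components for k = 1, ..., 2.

Step 1 — total variance = trace(Sigma) = Σ λ_i = 47 + 3 = 50.

Step 2 — fraction explained by component i = λ_i / Σ λ:
  PC1: 47/50 = 0.94
  PC2: 3/50 = 0.06

Step 3 — cumulative fraction after k components = (λ_1 + ... + λ_k) / Σ λ:
  k = 1: 47/50 = 0.94
  k = 2: (47 + 3)/50 = 50/50 = 1

Summary (fraction, with percent):

explained: PC1 0.94 (94%), PC2 0.06 (6%);  cumulative: 0.94, 1


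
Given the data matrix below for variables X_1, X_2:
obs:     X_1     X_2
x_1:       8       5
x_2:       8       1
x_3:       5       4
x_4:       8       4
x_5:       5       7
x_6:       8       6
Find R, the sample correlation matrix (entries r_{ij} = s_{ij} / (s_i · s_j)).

Step 1 — column means:
  mean(X_1) = (8 + 8 + 5 + 8 + 5 + 8) / 6 = 42/6 = 7
  mean(X_2) = (5 + 1 + 4 + 4 + 7 + 6) / 6 = 27/6 = 4.5

Step 2 — sample variances and covariances s[i,j] = (1/(n-1)) · Σ_k (x_{k,i} - mean_i) · (x_{k,j} - mean_j), with n-1 = 5:
  s[X_1,X_1] = ((1)·(1) + (1)·(1) + (-2)·(-2) + (1)·(1) + (-2)·(-2) + (1)·(1)) / 5 = 12/5 = 2.4
  s[X_1,X_2] = ((1)·(0.5) + (1)·(-3.5) + (-2)·(-0.5) + (1)·(-0.5) + (-2)·(2.5) + (1)·(1.5)) / 5 = -6/5 = -1.2
  s[X_2,X_2] = ((0.5)·(0.5) + (-3.5)·(-3.5) + (-0.5)·(-0.5) + (-0.5)·(-0.5) + (2.5)·(2.5) + (1.5)·(1.5)) / 5 = 21.5/5 = 4.3
  Sample standard deviations s_i = √(s[i,i]):
  s(X_1) = √(2.4) = 1.5492
  s(X_2) = √(4.3) = 2.0736

Step 3 — r_{ij} = s_{ij} / (s_i · s_j):
  r[X_1,X_1] = 1 (diagonal).
  r[X_1,X_2] = -1.2 / (1.5492 · 2.0736) = -1.2 / 3.2125 = -0.3735
  r[X_2,X_2] = 1 (diagonal).

R is symmetric with unit diagonal. Assembling:

R = [[1, -0.3735],
 [-0.3735, 1]]


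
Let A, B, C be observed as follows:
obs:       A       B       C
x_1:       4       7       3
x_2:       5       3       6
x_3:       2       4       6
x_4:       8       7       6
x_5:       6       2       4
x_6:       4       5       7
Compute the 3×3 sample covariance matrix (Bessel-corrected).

Step 1 — column means:
  mean(A) = (4 + 5 + 2 + 8 + 6 + 4) / 6 = 29/6 = 4.8333
  mean(B) = (7 + 3 + 4 + 7 + 2 + 5) / 6 = 28/6 = 4.6667
  mean(C) = (3 + 6 + 6 + 6 + 4 + 7) / 6 = 32/6 = 5.3333

Step 2 — sample covariance S[i,j] = (1/(n-1)) · Σ_k (x_{k,i} - mean_i) · (x_{k,j} - mean_j), with n-1 = 5.
  S[A,A] = ((-0.8333)·(-0.8333) + (0.1667)·(0.1667) + (-2.8333)·(-2.8333) + (3.1667)·(3.1667) + (1.1667)·(1.1667) + (-0.8333)·(-0.8333)) / 5 = 20.8333/5 = 4.1667
  S[A,B] = ((-0.8333)·(2.3333) + (0.1667)·(-1.6667) + (-2.8333)·(-0.6667) + (3.1667)·(2.3333) + (1.1667)·(-2.6667) + (-0.8333)·(0.3333)) / 5 = 3.6667/5 = 0.7333
  S[A,C] = ((-0.8333)·(-2.3333) + (0.1667)·(0.6667) + (-2.8333)·(0.6667) + (3.1667)·(0.6667) + (1.1667)·(-1.3333) + (-0.8333)·(1.6667)) / 5 = -0.6667/5 = -0.1333
  S[B,B] = ((2.3333)·(2.3333) + (-1.6667)·(-1.6667) + (-0.6667)·(-0.6667) + (2.3333)·(2.3333) + (-2.6667)·(-2.6667) + (0.3333)·(0.3333)) / 5 = 21.3333/5 = 4.2667
  S[B,C] = ((2.3333)·(-2.3333) + (-1.6667)·(0.6667) + (-0.6667)·(0.6667) + (2.3333)·(0.6667) + (-2.6667)·(-1.3333) + (0.3333)·(1.6667)) / 5 = -1.3333/5 = -0.2667
  S[C,C] = ((-2.3333)·(-2.3333) + (0.6667)·(0.6667) + (0.6667)·(0.6667) + (0.6667)·(0.6667) + (-1.3333)·(-1.3333) + (1.6667)·(1.6667)) / 5 = 11.3333/5 = 2.2667

S is symmetric (S[j,i] = S[i,j]). Assembling:

S = [[4.1667, 0.7333, -0.1333],
 [0.7333, 4.2667, -0.2667],
 [-0.1333, -0.2667, 2.2667]]
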